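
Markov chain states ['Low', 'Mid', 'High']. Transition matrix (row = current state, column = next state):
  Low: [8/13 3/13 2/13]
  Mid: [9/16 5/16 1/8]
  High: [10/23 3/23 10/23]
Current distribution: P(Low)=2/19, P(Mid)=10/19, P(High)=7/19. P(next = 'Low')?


P(next=Low) = Σᵢ P(now=i)×P(i→Low)
= 2/19×8/13 + 10/19×9/16 + 7/19×10/23
= 16/247 + 45/152 + 70/437 = 23679/45448

P = 23679/45448 ≈ 0.5210


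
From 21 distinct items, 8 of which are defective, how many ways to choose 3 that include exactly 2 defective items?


Choose 2 of the 8 defective items and 1 of the other 13 items:
C(8,2)×C(13,1) = 28×13 = 364

364


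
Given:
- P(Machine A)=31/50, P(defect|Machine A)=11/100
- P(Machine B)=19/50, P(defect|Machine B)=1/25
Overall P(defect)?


P(B) = Σ P(B|Aᵢ)×P(Aᵢ)
  11/100×31/50 = 341/5000
  1/25×19/50 = 19/1250
Sum = 417/5000

P(defect) = 417/5000 ≈ 8.34%


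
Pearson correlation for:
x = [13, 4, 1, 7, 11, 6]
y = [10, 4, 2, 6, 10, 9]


n=6, Σx=42, Σy=41, Σxy=354, Σx²=392, Σy²=337
r = (6×354 - 42×41)/√((6×392 - 42²)(6×337 - 41²))
= 402/√(588×341) = 402/√200508 ≈ 402/447.7812 ≈ 0.8978

r ≈ 0.8978


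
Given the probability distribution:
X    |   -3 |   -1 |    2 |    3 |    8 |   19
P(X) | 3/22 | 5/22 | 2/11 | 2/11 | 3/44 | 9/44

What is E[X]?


E[X] = Σ x·P(X=x)
= (-3)×(3/22) + (-1)×(5/22) + (2)×(2/11) + (3)×(2/11) + (8)×(3/44) + (19)×(9/44)
= 207/44

E[X] = 207/44


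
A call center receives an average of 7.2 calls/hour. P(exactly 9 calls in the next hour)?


Poisson(λ=7.2): P(X=9) = e^(-λ)×λ^k/k!
= e^(-7.2) × 7.2^9 / 9!
≈ 0.0007465858084 × 51998697.8142 / 362880 ≈ 0.106982

P(X=9) ≈ 0.106982 ≈ 10.70%


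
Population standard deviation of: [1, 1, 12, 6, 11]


Mean = 31/5
  (1-31/5)²=676/25
  (1-31/5)²=676/25
  (12-31/5)²=841/25
  (6-31/5)²=1/25
  (11-31/5)²=576/25
Σ(x-μ)² = 554/5
σ² = (554/5)/5 = 554/25

σ = √(554/25) ≈ 4.7074


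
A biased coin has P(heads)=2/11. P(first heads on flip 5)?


Geometric: P(X=5) = (1-p)^(k-1)×p = (9/11)^4×2/11 = 13122/161051

P(X=5) = 13122/161051 ≈ 8.15%


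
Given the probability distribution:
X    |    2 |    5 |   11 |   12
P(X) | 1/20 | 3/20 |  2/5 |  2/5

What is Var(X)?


E[X] = 201/20
E[X²] = 2199/20
Var(X) = E[X²] - (E[X])² = 2199/20 - 40401/400 = 3579/400

Var(X) = 3579/400 ≈ 8.9475


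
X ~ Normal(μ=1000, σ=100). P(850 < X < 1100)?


z₁=(850-1000)/100=-1.5, z₂=(1100-1000)/100=1.0
P = Φ(1.0) - Φ(-1.5) = 0.841345 - 0.066807 = 0.774538 ≈ 0.7745

P(850 < X < 1100) ≈ 0.7745


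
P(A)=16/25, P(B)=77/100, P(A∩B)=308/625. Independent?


P(A)×P(B) = 308/625
P(A∩B) = 308/625
Equal ✓ → Independent

Yes, independent


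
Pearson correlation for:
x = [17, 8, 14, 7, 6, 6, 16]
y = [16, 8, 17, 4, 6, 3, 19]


n=7, Σx=74, Σy=73, Σxy=960, Σx²=926, Σy²=1031
r = (7×960 - 74×73)/√((7×926 - 74²)(7×1031 - 73²))
= 1318/√(1006×1888) = 1318/√1899328 ≈ 1318/1378.1611 ≈ 0.9563

r ≈ 0.9563


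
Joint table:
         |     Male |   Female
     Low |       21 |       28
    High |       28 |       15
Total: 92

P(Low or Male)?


P(Low∨Male) = P(Low) + P(Male) - P(Low∧Male)
= (49 + 49 - 21)/92 = 77/92

P = 77/92 ≈ 83.70%


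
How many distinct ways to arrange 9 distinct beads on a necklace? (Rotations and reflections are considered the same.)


Free circular arrangements: rotations and reflections both identified.
(n-1)!/2 = 8!/2 = 40320/2 = 20160

20160


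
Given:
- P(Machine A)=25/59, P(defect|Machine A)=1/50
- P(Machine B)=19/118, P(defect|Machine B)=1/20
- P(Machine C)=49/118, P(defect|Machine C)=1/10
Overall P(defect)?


P(B) = Σ P(B|Aᵢ)×P(Aᵢ)
  1/50×25/59 = 1/118
  1/20×19/118 = 19/2360
  1/10×49/118 = 49/1180
Sum = 137/2360

P(defect) = 137/2360 ≈ 5.81%


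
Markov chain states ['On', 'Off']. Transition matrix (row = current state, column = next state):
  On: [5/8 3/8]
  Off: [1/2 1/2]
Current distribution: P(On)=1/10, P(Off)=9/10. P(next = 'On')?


P(next=On) = Σᵢ P(now=i)×P(i→On)
= 1/10×5/8 + 9/10×1/2
= 1/16 + 9/20 = 41/80

P = 41/80 ≈ 0.5125


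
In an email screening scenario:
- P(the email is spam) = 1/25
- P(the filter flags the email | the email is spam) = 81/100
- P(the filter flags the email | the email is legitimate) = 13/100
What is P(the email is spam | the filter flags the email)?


Using Bayes' theorem:
P(A|B) = P(B|A)·P(A) / P(B)

P(the filter flags the email) = 81/100 × 1/25 + 13/100 × 24/25
= 81/2500 + 78/625 = 393/2500

P(the email is spam|the filter flags the email) = (81/2500) / (393/2500) = 27/131

P(the email is spam|the filter flags the email) = 27/131 ≈ 20.61%


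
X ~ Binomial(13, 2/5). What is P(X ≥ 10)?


P(X ≥ 10) = Σ P(X=i) for i=10..13
P(X=10) = 7907328/1220703125
P(X=11) = 1437696/1220703125
P(X=12) = 159744/1220703125
P(X=13) = 8192/1220703125
Sum = 1902592/244140625

P(X ≥ 10) = 1902592/244140625 ≈ 0.78%


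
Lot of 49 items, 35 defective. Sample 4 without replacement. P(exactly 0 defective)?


Hypergeometric: C(35,0)×C(14,4)/C(49,4)
= 1×1001/211876 = 143/30268

P(X=0) = 143/30268 ≈ 0.47%


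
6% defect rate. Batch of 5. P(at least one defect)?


P(all good) = (47/50)^5 = 229345007/312500000
P(≥1 defect) = 83154993/312500000

P = 83154993/312500000 ≈ 26.61%


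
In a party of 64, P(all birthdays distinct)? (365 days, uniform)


P(all different) = Π(365-i)/365 for i=0..63
= (365/365)×(364/365)×...×(302/365)
= 0.002810

P ≈ 0.0028 ≈ 0.28%


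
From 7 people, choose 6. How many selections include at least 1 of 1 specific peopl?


Complement: C(7,6) - C(6,6) = 7 - 1 = 6

6


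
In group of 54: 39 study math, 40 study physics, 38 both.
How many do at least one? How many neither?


|A∪B| = 39+40-38 = 41
Neither = 54-41 = 13

At least one: 41; Neither: 13


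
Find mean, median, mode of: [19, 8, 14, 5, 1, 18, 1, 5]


Sorted: [1, 1, 5, 5, 8, 14, 18, 19]
Mean = 71/8
Median = 13/2
Freq: {19: 1, 8: 1, 14: 1, 5: 2, 1: 2, 18: 1}
Mode: [1, 5]

Mean=71/8, Median=13/2, Mode=[1, 5]


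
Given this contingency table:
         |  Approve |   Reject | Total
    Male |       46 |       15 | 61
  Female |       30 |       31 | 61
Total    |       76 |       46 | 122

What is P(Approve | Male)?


P(Approve | Male) = 46/(46+15) = 46/61

P(Approve|Male) = 46/61 ≈ 75.41%


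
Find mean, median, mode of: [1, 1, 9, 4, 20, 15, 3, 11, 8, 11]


Sorted: [1, 1, 3, 4, 8, 9, 11, 11, 15, 20]
Mean = 83/10
Median = 17/2
Freq: {1: 2, 9: 1, 4: 1, 20: 1, 15: 1, 3: 1, 11: 2, 8: 1}
Mode: [1, 11]

Mean=83/10, Median=17/2, Mode=[1, 11]


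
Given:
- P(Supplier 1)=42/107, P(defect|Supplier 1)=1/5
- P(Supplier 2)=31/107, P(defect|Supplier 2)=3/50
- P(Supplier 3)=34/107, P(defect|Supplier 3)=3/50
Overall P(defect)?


P(B) = Σ P(B|Aᵢ)×P(Aᵢ)
  1/5×42/107 = 42/535
  3/50×31/107 = 93/5350
  3/50×34/107 = 51/2675
Sum = 123/1070

P(defect) = 123/1070 ≈ 11.50%


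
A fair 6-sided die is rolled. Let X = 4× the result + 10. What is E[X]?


E[die] = (1+6)/2 = 7/2
E[X] = 4×7/2 + 10 = 24

E[X] = 24


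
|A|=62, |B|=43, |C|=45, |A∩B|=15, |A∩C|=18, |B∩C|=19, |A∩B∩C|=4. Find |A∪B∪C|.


|A∪B∪C| = 62+43+45-15-18-19+4 = 102

|A∪B∪C| = 102


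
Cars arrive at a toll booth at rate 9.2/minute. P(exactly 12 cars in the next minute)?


Poisson(λ=9.2): P(X=12) = e^(-λ)×λ^k/k!
= e^(-9.2) × 9.2^12 / 12!
≈ 0.0001010394018 × 367666387655 / 479001600 ≈ 0.077555

P(X=12) ≈ 0.077555 ≈ 7.76%


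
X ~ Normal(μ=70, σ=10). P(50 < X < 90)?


z₁=(50-70)/10=-2.0, z₂=(90-70)/10=2.0
P = Φ(2.0) - Φ(-2.0) = 0.977250 - 0.022750 = 0.954500 ≈ 0.9545

P(50 < X < 90) ≈ 0.9545


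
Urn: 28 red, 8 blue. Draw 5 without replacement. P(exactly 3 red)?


Hypergeometric: C(28,3)×C(8,2)/C(36,5)
= 3276×28/376992 = 91/374

P(X=3) = 91/374 ≈ 24.33%


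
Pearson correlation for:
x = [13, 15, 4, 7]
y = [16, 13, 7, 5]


n=4, Σx=39, Σy=41, Σxy=466, Σx²=459, Σy²=499
r = (4×466 - 39×41)/√((4×459 - 39²)(4×499 - 41²))
= 265/√(315×315) = 265/√99225 ≈ 265/315.0000 ≈ 0.8413

r ≈ 0.8413


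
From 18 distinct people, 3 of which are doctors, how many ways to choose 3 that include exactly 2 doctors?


Choose 2 of the 3 doctors and 1 of the other 15 people:
C(3,2)×C(15,1) = 3×15 = 45

45


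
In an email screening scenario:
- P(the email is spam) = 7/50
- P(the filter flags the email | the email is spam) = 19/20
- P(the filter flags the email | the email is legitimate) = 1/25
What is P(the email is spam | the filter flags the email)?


Using Bayes' theorem:
P(A|B) = P(B|A)·P(A) / P(B)

P(the filter flags the email) = 19/20 × 7/50 + 1/25 × 43/50
= 133/1000 + 43/1250 = 837/5000

P(the email is spam|the filter flags the email) = (133/1000) / (837/5000) = 665/837

P(the email is spam|the filter flags the email) = 665/837 ≈ 79.45%


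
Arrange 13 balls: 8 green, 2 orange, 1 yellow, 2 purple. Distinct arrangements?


13!/(8!×2!×1!×2!) = 38610

38610


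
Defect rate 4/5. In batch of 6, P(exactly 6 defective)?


Binomial: P(X=6) = C(6,6)×p^6×(1-p)^0
= 1 × 4096/15625 × 1 = 4096/15625

P(X=6) = 4096/15625 ≈ 26.21%


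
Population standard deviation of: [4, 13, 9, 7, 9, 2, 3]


Mean = 47/7
  (4-47/7)²=361/49
  (13-47/7)²=1936/49
  (9-47/7)²=256/49
  (7-47/7)²=4/49
  (9-47/7)²=256/49
  (2-47/7)²=1089/49
  (3-47/7)²=676/49
Σ(x-μ)² = 654/7
σ² = (654/7)/7 = 654/49

σ = √(654/49) ≈ 3.6533


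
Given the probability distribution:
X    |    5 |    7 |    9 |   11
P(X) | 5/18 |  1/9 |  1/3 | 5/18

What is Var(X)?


E[X] = 74/9
E[X²] = 73
Var(X) = E[X²] - (E[X])² = 73 - 5476/81 = 437/81

Var(X) = 437/81 ≈ 5.3951


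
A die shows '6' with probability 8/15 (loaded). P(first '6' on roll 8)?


Geometric: P(X=8) = (1-p)^(k-1)×p = (7/15)^7×8/15 = 6588344/2562890625

P(X=8) = 6588344/2562890625 ≈ 0.26%


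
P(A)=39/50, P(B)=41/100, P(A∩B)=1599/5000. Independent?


P(A)×P(B) = 1599/5000
P(A∩B) = 1599/5000
Equal ✓ → Independent

Yes, independent


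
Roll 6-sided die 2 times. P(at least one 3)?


P(no 3)^2 = (5/6)^2 = 25/36
P(≥1) = 1 - 25/36 = 11/36

P = 11/36 ≈ 30.56%


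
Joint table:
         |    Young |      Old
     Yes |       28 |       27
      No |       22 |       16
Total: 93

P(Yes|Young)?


P(Yes|Young) = 28/(28+22) = 28/50 = 14/25

P = 14/25 ≈ 56.00%


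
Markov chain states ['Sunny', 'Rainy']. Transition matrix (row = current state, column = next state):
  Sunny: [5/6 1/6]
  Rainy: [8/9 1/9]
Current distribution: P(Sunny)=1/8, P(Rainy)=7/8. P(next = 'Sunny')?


P(next=Sunny) = Σᵢ P(now=i)×P(i→Sunny)
= 1/8×5/6 + 7/8×8/9
= 5/48 + 7/9 = 127/144

P = 127/144 ≈ 0.8819


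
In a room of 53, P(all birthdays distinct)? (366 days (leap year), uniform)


P(all different) = Π(366-i)/366 for i=0..52
= (366/366)×(365/366)×...×(314/366)
= 0.019079

P ≈ 0.0191 ≈ 1.91%


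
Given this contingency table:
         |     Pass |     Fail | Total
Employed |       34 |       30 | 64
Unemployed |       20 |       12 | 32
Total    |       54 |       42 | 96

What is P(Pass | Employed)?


P(Pass | Employed) = 34/(34+30) = 34/64 = 17/32

P(Pass|Employed) = 17/32 ≈ 53.12%


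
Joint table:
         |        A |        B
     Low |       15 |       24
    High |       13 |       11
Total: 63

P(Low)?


P(Low) = (15+24)/63 = 39/63 = 13/21

P(Low) = 13/21 ≈ 61.90%


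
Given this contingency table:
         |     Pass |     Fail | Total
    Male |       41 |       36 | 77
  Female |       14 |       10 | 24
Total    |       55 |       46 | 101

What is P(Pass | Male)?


P(Pass | Male) = 41/(41+36) = 41/77

P(Pass|Male) = 41/77 ≈ 53.25%


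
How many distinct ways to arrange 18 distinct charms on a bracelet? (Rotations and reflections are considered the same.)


Free circular arrangements: rotations and reflections both identified.
(n-1)!/2 = 17!/2 = 355687428096000/2 = 177843714048000

177843714048000


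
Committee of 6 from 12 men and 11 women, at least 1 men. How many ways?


Count by #men:
  1M,5W: C(12,1)×C(11,5)=5544
  2M,4W: C(12,2)×C(11,4)=21780
  3M,3W: C(12,3)×C(11,3)=36300
  4M,2W: C(12,4)×C(11,2)=27225
  5M,1W: C(12,5)×C(11,1)=8712
  6M,0W: C(12,6)×C(11,0)=924
Total = 100485

100485


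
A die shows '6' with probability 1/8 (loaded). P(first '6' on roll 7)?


Geometric: P(X=7) = (1-p)^(k-1)×p = (7/8)^6×1/8 = 117649/2097152

P(X=7) = 117649/2097152 ≈ 5.61%


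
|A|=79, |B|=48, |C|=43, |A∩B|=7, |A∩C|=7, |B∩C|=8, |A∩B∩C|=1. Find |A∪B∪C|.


|A∪B∪C| = 79+48+43-7-7-8+1 = 149

|A∪B∪C| = 149


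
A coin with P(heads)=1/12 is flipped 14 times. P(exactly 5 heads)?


Binomial: P(X=5) = C(14,5)×p^5×(1-p)^9
= 2002 × 1/248832 × 2357947691/5159780352 = 2360305638691/641959232274432

P(X=5) = 2360305638691/641959232274432 ≈ 0.37%


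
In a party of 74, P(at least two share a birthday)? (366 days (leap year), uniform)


P(all different) = Π(366-i)/366 for i=0..73
= 0.000360
P(match) = 1 - 0.000360 = 0.999640

P ≈ 0.9996 ≈ 99.96%


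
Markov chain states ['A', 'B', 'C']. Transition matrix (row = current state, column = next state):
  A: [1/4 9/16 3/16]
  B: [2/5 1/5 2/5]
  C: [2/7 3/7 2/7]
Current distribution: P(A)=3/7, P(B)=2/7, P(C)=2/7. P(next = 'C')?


P(next=C) = Σᵢ P(now=i)×P(i→C)
= 3/7×3/16 + 2/7×2/5 + 2/7×2/7
= 9/112 + 4/35 + 4/49 = 1083/3920

P = 1083/3920 ≈ 0.2763


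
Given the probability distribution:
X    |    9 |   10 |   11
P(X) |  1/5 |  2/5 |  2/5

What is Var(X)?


E[X] = 51/5
E[X²] = 523/5
Var(X) = E[X²] - (E[X])² = 523/5 - 2601/25 = 14/25

Var(X) = 14/25 ≈ 0.5600


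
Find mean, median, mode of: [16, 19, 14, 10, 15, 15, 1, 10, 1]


Sorted: [1, 1, 10, 10, 14, 15, 15, 16, 19]
Mean = 101/9
Median = 14
Freq: {16: 1, 19: 1, 14: 1, 10: 2, 15: 2, 1: 2}
Mode: [1, 10, 15]

Mean=101/9, Median=14, Mode=[1, 10, 15]


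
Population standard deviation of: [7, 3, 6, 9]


Mean = 25/4
  (7-25/4)²=9/16
  (3-25/4)²=169/16
  (6-25/4)²=1/16
  (9-25/4)²=121/16
Σ(x-μ)² = 75/4
σ² = (75/4)/4 = 75/16

σ = √(75/16) ≈ 2.1651


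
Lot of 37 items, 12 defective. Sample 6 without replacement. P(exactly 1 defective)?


Hypergeometric: C(12,1)×C(25,5)/C(37,6)
= 12×53130/2324784 = 345/1258

P(X=1) = 345/1258 ≈ 27.42%


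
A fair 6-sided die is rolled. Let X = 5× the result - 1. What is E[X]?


E[die] = (1+6)/2 = 7/2
E[X] = 5×7/2 - 1 = 33/2

E[X] = 33/2


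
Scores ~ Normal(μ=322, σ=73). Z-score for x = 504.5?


z = (x - μ)/σ = (504.5 - 322)/73 = 2.5

z = 2.5


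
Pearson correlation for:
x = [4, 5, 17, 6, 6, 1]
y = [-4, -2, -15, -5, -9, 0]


n=6, Σx=39, Σy=-35, Σxy=-365, Σx²=403, Σy²=351
r = (6×(-365) - 39×(-35))/√((6×403 - 39²)(6×351 - (-35)²))
= -825/√(897×881) = -825/√790257 ≈ -825/888.9640 ≈ -0.9280

r ≈ -0.9280


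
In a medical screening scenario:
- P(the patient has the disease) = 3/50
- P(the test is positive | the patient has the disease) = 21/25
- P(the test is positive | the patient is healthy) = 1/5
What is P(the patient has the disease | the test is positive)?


Using Bayes' theorem:
P(A|B) = P(B|A)·P(A) / P(B)

P(the test is positive) = 21/25 × 3/50 + 1/5 × 47/50
= 63/1250 + 47/250 = 149/625

P(the patient has the disease|the test is positive) = (63/1250) / (149/625) = 63/298

P(the patient has the disease|the test is positive) = 63/298 ≈ 21.14%


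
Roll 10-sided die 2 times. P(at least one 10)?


P(no 10)^2 = (9/10)^2 = 81/100
P(≥1) = 1 - 81/100 = 19/100

P = 19/100 ≈ 19.00%


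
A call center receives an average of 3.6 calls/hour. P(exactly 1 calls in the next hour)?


Poisson(λ=3.6): P(X=1) = e^(-λ)×λ^k/k!
= e^(-3.6) × 3.6^1 / 1!
≈ 0.02732372245 × 3.6 / 1 ≈ 0.098365

P(X=1) ≈ 0.098365 ≈ 9.84%


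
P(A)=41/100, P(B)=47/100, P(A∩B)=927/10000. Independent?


P(A)×P(B) = 1927/10000
P(A∩B) = 927/10000
Not equal → NOT independent

No, not independent


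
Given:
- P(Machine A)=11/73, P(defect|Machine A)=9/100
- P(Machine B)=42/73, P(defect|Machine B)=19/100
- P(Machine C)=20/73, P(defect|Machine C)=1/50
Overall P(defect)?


P(B) = Σ P(B|Aᵢ)×P(Aᵢ)
  9/100×11/73 = 99/7300
  19/100×42/73 = 399/3650
  1/50×20/73 = 2/365
Sum = 937/7300

P(defect) = 937/7300 ≈ 12.84%


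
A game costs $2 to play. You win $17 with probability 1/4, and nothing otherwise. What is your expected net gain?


E[gain] = (17-2)×1/4 + (-2)×3/4
= 15/4 - 3/2 = 9/4

Expected net gain = $9/4 ≈ $2.25


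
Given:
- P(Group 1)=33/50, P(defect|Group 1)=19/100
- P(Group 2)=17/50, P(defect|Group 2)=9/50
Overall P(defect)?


P(B) = Σ P(B|Aᵢ)×P(Aᵢ)
  19/100×33/50 = 627/5000
  9/50×17/50 = 153/2500
Sum = 933/5000

P(defect) = 933/5000 ≈ 18.66%


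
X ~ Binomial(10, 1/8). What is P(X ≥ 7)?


P(X ≥ 7) = Σ P(X=i) for i=7..10
P(X=7) = 5145/134217728
P(X=8) = 2205/1073741824
P(X=9) = 35/536870912
P(X=10) = 1/1073741824
Sum = 10859/268435456

P(X ≥ 7) = 10859/268435456 ≈ 0.00%


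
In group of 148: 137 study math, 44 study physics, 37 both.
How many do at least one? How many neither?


|A∪B| = 137+44-37 = 144
Neither = 148-144 = 4

At least one: 144; Neither: 4


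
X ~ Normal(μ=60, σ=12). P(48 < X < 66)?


z₁=(48-60)/12=-1.0, z₂=(66-60)/12=0.5
P = Φ(0.5) - Φ(-1.0) = 0.691462 - 0.158655 = 0.532807 ≈ 0.5328

P(48 < X < 66) ≈ 0.5328


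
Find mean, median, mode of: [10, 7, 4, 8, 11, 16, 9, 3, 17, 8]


Sorted: [3, 4, 7, 8, 8, 9, 10, 11, 16, 17]
Mean = 93/10
Median = 17/2
Freq: {10: 1, 7: 1, 4: 1, 8: 2, 11: 1, 16: 1, 9: 1, 3: 1, 17: 1}
Mode: [8]

Mean=93/10, Median=17/2, Mode=8


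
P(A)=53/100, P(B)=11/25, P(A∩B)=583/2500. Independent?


P(A)×P(B) = 583/2500
P(A∩B) = 583/2500
Equal ✓ → Independent

Yes, independent


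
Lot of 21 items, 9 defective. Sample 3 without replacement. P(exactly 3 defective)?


Hypergeometric: C(9,3)×C(12,0)/C(21,3)
= 84×1/1330 = 6/95

P(X=3) = 6/95 ≈ 6.32%


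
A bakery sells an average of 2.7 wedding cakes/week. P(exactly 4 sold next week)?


Poisson(λ=2.7): P(X=4) = e^(-λ)×λ^k/k!
= e^(-2.7) × 2.7^4 / 4!
≈ 0.06720551274 × 53.1441 / 24 ≈ 0.148816

P(X=4) ≈ 0.148816 ≈ 14.88%


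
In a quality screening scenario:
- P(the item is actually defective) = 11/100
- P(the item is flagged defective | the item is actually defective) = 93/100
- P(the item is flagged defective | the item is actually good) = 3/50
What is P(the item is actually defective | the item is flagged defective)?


Using Bayes' theorem:
P(A|B) = P(B|A)·P(A) / P(B)

P(the item is flagged defective) = 93/100 × 11/100 + 3/50 × 89/100
= 1023/10000 + 267/5000 = 1557/10000

P(the item is actually defective|the item is flagged defective) = (1023/10000) / (1557/10000) = 341/519

P(the item is actually defective|the item is flagged defective) = 341/519 ≈ 65.70%


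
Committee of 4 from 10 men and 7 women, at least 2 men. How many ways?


Count by #men:
  2M,2W: C(10,2)×C(7,2)=945
  3M,1W: C(10,3)×C(7,1)=840
  4M,0W: C(10,4)×C(7,0)=210
Total = 1995

1995


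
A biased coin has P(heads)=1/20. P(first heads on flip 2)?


Geometric: P(X=2) = (1-p)^(k-1)×p = (19/20)^1×1/20 = 19/400

P(X=2) = 19/400 ≈ 4.75%


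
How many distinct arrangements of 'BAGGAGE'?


Letters: 7, freq: {'B': 1, 'A': 2, 'G': 3, 'E': 1}
7!/(1!×2!×3!×1!) = 5040/12 = 420

420


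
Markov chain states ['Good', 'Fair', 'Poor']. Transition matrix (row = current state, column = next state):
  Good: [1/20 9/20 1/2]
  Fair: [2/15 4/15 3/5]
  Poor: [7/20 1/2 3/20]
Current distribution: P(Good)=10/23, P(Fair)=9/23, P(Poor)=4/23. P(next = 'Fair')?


P(next=Fair) = Σᵢ P(now=i)×P(i→Fair)
= 10/23×9/20 + 9/23×4/15 + 4/23×1/2
= 9/46 + 12/115 + 2/23 = 89/230

P = 89/230 ≈ 0.3870


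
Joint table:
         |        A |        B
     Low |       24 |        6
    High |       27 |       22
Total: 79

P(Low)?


P(Low) = (24+6)/79 = 30/79

P(Low) = 30/79 ≈ 37.97%


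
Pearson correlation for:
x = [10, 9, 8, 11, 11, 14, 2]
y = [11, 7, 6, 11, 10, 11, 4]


n=7, Σx=65, Σy=60, Σxy=614, Σx²=687, Σy²=564
r = (7×614 - 65×60)/√((7×687 - 65²)(7×564 - 60²))
= 398/√(584×348) = 398/√203232 ≈ 398/450.8126 ≈ 0.8829

r ≈ 0.8829


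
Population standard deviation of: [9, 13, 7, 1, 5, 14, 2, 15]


Mean = 66/8 = 33/4
  (9-33/4)²=9/16
  (13-33/4)²=361/16
  (7-33/4)²=25/16
  (1-33/4)²=841/16
  (5-33/4)²=169/16
  (14-33/4)²=529/16
  (2-33/4)²=625/16
  (15-33/4)²=729/16
Σ(x-μ)² = 411/2
σ² = (411/2)/8 = 411/16

σ = √(411/16) ≈ 5.0683


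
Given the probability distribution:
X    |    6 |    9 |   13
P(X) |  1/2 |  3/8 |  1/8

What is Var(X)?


E[X] = 8
E[X²] = 139/2
Var(X) = E[X²] - (E[X])² = 139/2 - 64 = 11/2

Var(X) = 11/2 ≈ 5.5000


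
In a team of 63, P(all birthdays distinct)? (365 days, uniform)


P(all different) = Π(365-i)/365 for i=0..62
= (365/365)×(364/365)×...×(303/365)
= 0.003396

P ≈ 0.0034 ≈ 0.34%


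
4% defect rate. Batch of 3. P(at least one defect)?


P(all good) = (24/25)^3 = 13824/15625
P(≥1 defect) = 1801/15625

P = 1801/15625 ≈ 11.53%


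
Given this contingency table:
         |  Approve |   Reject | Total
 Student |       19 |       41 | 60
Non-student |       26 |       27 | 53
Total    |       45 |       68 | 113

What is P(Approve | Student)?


P(Approve | Student) = 19/(19+41) = 19/60

P(Approve|Student) = 19/60 ≈ 31.67%


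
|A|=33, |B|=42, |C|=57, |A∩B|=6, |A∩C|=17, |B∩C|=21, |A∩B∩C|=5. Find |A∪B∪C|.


|A∪B∪C| = 33+42+57-6-17-21+5 = 93

|A∪B∪C| = 93


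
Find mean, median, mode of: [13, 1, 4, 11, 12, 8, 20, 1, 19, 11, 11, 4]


Sorted: [1, 1, 4, 4, 8, 11, 11, 11, 12, 13, 19, 20]
Mean = 115/12
Median = 11
Freq: {13: 1, 1: 2, 4: 2, 11: 3, 12: 1, 8: 1, 20: 1, 19: 1}
Mode: [11]

Mean=115/12, Median=11, Mode=11


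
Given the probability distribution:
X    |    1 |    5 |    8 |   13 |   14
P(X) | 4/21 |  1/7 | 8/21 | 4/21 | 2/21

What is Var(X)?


E[X] = 163/21
E[X²] = 79
Var(X) = E[X²] - (E[X])² = 79 - 26569/441 = 8270/441

Var(X) = 8270/441 ≈ 18.7528


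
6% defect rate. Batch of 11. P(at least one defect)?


P(all good) = (47/50)^11 = 2472159215084012303/4882812500000000000
P(≥1 defect) = 2410653284915987697/4882812500000000000

P = 2410653284915987697/4882812500000000000 ≈ 49.37%


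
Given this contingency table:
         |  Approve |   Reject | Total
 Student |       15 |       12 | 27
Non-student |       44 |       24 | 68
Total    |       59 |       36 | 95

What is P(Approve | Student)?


P(Approve | Student) = 15/(15+12) = 15/27 = 5/9

P(Approve|Student) = 5/9 ≈ 55.56%


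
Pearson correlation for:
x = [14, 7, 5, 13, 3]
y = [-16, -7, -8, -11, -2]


n=5, Σx=42, Σy=-44, Σxy=-462, Σx²=448, Σy²=494
r = (5×(-462) - 42×(-44))/√((5×448 - 42²)(5×494 - (-44)²))
= -462/√(476×534) = -462/√254184 ≈ -462/504.1666 ≈ -0.9164

r ≈ -0.9164


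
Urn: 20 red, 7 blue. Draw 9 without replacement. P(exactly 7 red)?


Hypergeometric: C(20,7)×C(7,2)/C(27,9)
= 77520×21/4686825 = 5712/16445

P(X=7) = 5712/16445 ≈ 34.73%


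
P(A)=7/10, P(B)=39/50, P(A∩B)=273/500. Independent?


P(A)×P(B) = 273/500
P(A∩B) = 273/500
Equal ✓ → Independent

Yes, independent


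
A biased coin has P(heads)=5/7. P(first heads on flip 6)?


Geometric: P(X=6) = (1-p)^(k-1)×p = (2/7)^5×5/7 = 160/117649

P(X=6) = 160/117649 ≈ 0.14%


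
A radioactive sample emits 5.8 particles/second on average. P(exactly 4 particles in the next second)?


Poisson(λ=5.8): P(X=4) = e^(-λ)×λ^k/k!
= e^(-5.8) × 5.8^4 / 4!
≈ 0.003027554745 × 1131.6496 / 24 ≈ 0.142755

P(X=4) ≈ 0.142755 ≈ 14.28%


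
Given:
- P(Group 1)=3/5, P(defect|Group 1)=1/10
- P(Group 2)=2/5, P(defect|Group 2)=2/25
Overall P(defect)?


P(B) = Σ P(B|Aᵢ)×P(Aᵢ)
  1/10×3/5 = 3/50
  2/25×2/5 = 4/125
Sum = 23/250

P(defect) = 23/250 ≈ 9.20%


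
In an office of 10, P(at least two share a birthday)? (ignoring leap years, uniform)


P(all different) = Π(365-i)/365 for i=0..9
= 0.883052
P(match) = 1 - 0.883052 = 0.116948

P ≈ 0.1169 ≈ 11.69%


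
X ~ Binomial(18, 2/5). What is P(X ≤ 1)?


P(X ≤ 1) = Σ P(X=i) for i=0..1
P(X=0) = 387420489/3814697265625
P(X=1) = 4649045868/3814697265625
Sum = 5036466357/3814697265625

P(X ≤ 1) = 5036466357/3814697265625 ≈ 0.13%


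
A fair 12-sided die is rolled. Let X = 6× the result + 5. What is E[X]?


E[die] = (1+12)/2 = 13/2
E[X] = 6×13/2 + 5 = 44

E[X] = 44


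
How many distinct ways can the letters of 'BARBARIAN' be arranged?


Letters: 9, freq: {'B': 2, 'A': 3, 'R': 2, 'I': 1, 'N': 1}
9!/(2!×3!×2!×1!×1!) = 362880/24 = 15120

15120


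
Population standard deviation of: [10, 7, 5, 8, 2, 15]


Mean = 47/6
  (10-47/6)²=169/36
  (7-47/6)²=25/36
  (5-47/6)²=289/36
  (8-47/6)²=1/36
  (2-47/6)²=1225/36
  (15-47/6)²=1849/36
Σ(x-μ)² = 593/6
σ² = (593/6)/6 = 593/36

σ = √(593/36) ≈ 4.0586


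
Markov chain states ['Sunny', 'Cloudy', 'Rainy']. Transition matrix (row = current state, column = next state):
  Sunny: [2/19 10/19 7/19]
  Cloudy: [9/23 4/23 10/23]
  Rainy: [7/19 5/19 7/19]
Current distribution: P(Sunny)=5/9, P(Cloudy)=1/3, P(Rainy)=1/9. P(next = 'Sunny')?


P(next=Sunny) = Σᵢ P(now=i)×P(i→Sunny)
= 5/9×2/19 + 1/3×9/23 + 1/9×7/19
= 10/171 + 3/23 + 7/171 = 904/3933

P = 904/3933 ≈ 0.2298


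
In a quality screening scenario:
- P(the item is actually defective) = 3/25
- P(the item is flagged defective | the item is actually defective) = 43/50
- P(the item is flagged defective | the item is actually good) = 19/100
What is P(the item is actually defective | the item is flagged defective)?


Using Bayes' theorem:
P(A|B) = P(B|A)·P(A) / P(B)

P(the item is flagged defective) = 43/50 × 3/25 + 19/100 × 22/25
= 129/1250 + 209/1250 = 169/625

P(the item is actually defective|the item is flagged defective) = (129/1250) / (169/625) = 129/338

P(the item is actually defective|the item is flagged defective) = 129/338 ≈ 38.17%


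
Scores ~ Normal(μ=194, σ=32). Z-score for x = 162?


z = (x - μ)/σ = (162 - 194)/32 = -1.0

z = -1.0


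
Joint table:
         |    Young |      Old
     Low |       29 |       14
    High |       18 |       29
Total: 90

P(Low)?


P(Low) = (29+14)/90 = 43/90

P(Low) = 43/90 ≈ 47.78%


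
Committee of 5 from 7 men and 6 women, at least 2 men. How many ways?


Count by #men:
  2M,3W: C(7,2)×C(6,3)=420
  3M,2W: C(7,3)×C(6,2)=525
  4M,1W: C(7,4)×C(6,1)=210
  5M,0W: C(7,5)×C(6,0)=21
Total = 1176

1176


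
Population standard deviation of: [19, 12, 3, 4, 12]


Mean = 50/5 = 10
  (19-10)²=81
  (12-10)²=4
  (3-10)²=49
  (4-10)²=36
  (12-10)²=4
Σ(x-μ)² = 174
σ² = 174/5

σ = √(174/5) ≈ 5.8992


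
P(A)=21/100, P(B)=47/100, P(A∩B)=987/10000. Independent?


P(A)×P(B) = 987/10000
P(A∩B) = 987/10000
Equal ✓ → Independent

Yes, independent


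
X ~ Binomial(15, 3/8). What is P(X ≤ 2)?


P(X ≤ 2) = Σ P(X=i) for i=0..2
P(X=0) = 30517578125/35184372088832
P(X=1) = 274658203125/35184372088832
P(X=2) = 1153564453125/35184372088832
Sum = 1458740234375/35184372088832

P(X ≤ 2) = 1458740234375/35184372088832 ≈ 4.15%


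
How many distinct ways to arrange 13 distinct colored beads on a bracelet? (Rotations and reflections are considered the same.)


Free circular arrangements: rotations and reflections both identified.
(n-1)!/2 = 12!/2 = 479001600/2 = 239500800

239500800


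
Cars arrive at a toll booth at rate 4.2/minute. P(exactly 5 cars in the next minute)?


Poisson(λ=4.2): P(X=5) = e^(-λ)×λ^k/k!
= e^(-4.2) × 4.2^5 / 5!
≈ 0.01499557682 × 1306.91232 / 120 ≈ 0.163316

P(X=5) ≈ 0.163316 ≈ 16.33%


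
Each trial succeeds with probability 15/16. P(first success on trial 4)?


Geometric: P(X=4) = (1-p)^(k-1)×p = (1/16)^3×15/16 = 15/65536

P(X=4) = 15/65536 ≈ 0.02%


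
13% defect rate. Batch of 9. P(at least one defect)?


P(all good) = (87/100)^9 = 285544154243029527/1000000000000000000
P(≥1 defect) = 714455845756970473/1000000000000000000

P = 714455845756970473/1000000000000000000 ≈ 71.45%


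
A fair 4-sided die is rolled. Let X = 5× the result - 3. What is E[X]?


E[die] = (1+4)/2 = 5/2
E[X] = 5×5/2 - 3 = 19/2

E[X] = 19/2


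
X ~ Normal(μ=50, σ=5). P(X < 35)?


z = (35-50)/5 = -3.0
P(Z < -3.0) = 0.0013

P(X < 35) ≈ 0.0013


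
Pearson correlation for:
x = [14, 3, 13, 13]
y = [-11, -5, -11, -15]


n=4, Σx=43, Σy=-42, Σxy=-507, Σx²=543, Σy²=492
r = (4×(-507) - 43×(-42))/√((4×543 - 43²)(4×492 - (-42)²))
= -222/√(323×204) = -222/√65892 ≈ -222/256.6944 ≈ -0.8648

r ≈ -0.8648


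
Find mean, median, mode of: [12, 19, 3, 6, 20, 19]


Sorted: [3, 6, 12, 19, 19, 20]
Mean = 79/6
Median = 31/2
Freq: {12: 1, 19: 2, 3: 1, 6: 1, 20: 1}
Mode: [19]

Mean=79/6, Median=31/2, Mode=19


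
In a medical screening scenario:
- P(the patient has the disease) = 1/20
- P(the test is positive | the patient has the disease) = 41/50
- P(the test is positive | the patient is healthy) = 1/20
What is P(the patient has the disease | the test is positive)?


Using Bayes' theorem:
P(A|B) = P(B|A)·P(A) / P(B)

P(the test is positive) = 41/50 × 1/20 + 1/20 × 19/20
= 41/1000 + 19/400 = 177/2000

P(the patient has the disease|the test is positive) = (41/1000) / (177/2000) = 82/177

P(the patient has the disease|the test is positive) = 82/177 ≈ 46.33%


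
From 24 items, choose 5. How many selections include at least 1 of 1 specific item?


Complement: C(24,5) - C(23,5) = 42504 - 33649 = 8855

8855


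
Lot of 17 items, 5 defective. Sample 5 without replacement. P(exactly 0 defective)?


Hypergeometric: C(5,0)×C(12,5)/C(17,5)
= 1×792/6188 = 198/1547

P(X=0) = 198/1547 ≈ 12.80%


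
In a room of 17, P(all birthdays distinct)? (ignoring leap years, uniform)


P(all different) = Π(365-i)/365 for i=0..16
= (365/365)×(364/365)×...×(349/365)
= 0.684992

P ≈ 0.6850 ≈ 68.50%


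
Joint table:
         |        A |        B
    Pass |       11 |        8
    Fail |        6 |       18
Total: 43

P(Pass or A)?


P(Pass∨A) = P(Pass) + P(A) - P(Pass∧A)
= (19 + 17 - 11)/43 = 25/43

P = 25/43 ≈ 58.14%


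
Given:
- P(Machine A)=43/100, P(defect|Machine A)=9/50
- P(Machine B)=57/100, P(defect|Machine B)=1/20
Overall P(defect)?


P(B) = Σ P(B|Aᵢ)×P(Aᵢ)
  9/50×43/100 = 387/5000
  1/20×57/100 = 57/2000
Sum = 1059/10000

P(defect) = 1059/10000 ≈ 10.59%


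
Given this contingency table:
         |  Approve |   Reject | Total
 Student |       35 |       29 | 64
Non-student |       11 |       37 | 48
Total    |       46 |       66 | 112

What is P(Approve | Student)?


P(Approve | Student) = 35/(35+29) = 35/64

P(Approve|Student) = 35/64 ≈ 54.69%


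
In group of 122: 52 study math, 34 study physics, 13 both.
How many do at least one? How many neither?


|A∪B| = 52+34-13 = 73
Neither = 122-73 = 49

At least one: 73; Neither: 49


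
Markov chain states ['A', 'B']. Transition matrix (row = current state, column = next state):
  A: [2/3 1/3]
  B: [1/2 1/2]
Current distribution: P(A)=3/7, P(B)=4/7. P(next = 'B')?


P(next=B) = Σᵢ P(now=i)×P(i→B)
= 3/7×1/3 + 4/7×1/2
= 1/7 + 2/7 = 3/7

P = 3/7 ≈ 0.4286


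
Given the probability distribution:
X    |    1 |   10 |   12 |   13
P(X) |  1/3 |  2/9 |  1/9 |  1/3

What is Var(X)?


E[X] = 74/9
E[X²] = 854/9
Var(X) = E[X²] - (E[X])² = 854/9 - 5476/81 = 2210/81

Var(X) = 2210/81 ≈ 27.2840


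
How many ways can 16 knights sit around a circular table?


Circular arrangements of 16 distinct objects: fix one position to break rotational symmetry.
(n-1)! = 15! = 1307674368000

1307674368000


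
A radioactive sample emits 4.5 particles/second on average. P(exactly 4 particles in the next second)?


Poisson(λ=4.5): P(X=4) = e^(-λ)×λ^k/k!
= e^(-4.5) × 4.5^4 / 4!
≈ 0.01110899654 × 410.0625 / 24 ≈ 0.189808

P(X=4) ≈ 0.189808 ≈ 18.98%


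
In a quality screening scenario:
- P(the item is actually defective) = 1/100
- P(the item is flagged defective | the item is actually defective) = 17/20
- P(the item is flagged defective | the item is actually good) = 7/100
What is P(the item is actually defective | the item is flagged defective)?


Using Bayes' theorem:
P(A|B) = P(B|A)·P(A) / P(B)

P(the item is flagged defective) = 17/20 × 1/100 + 7/100 × 99/100
= 17/2000 + 693/10000 = 389/5000

P(the item is actually defective|the item is flagged defective) = (17/2000) / (389/5000) = 85/778

P(the item is actually defective|the item is flagged defective) = 85/778 ≈ 10.93%


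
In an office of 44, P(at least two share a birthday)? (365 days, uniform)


P(all different) = Π(365-i)/365 for i=0..43
= 0.067115
P(match) = 1 - 0.067115 = 0.932885

P ≈ 0.9329 ≈ 93.29%


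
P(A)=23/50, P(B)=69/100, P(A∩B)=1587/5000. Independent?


P(A)×P(B) = 1587/5000
P(A∩B) = 1587/5000
Equal ✓ → Independent

Yes, independent


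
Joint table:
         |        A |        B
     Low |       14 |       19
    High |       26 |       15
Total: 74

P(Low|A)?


P(Low|A) = 14/(14+26) = 14/40 = 7/20

P = 7/20 ≈ 35.00%


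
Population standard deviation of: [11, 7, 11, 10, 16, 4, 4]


Mean = 63/7 = 9
  (11-9)²=4
  (7-9)²=4
  (11-9)²=4
  (10-9)²=1
  (16-9)²=49
  (4-9)²=25
  (4-9)²=25
Σ(x-μ)² = 112
σ² = 112/7 = 16

σ = √(16) ≈ 4.0000


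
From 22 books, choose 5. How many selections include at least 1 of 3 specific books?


Complement: C(22,5) - C(19,5) = 26334 - 11628 = 14706

14706


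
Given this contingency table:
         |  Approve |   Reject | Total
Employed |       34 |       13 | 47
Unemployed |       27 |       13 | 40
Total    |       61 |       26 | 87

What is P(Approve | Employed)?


P(Approve | Employed) = 34/(34+13) = 34/47

P(Approve|Employed) = 34/47 ≈ 72.34%


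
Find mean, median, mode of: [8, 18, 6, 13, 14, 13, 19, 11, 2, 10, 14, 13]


Sorted: [2, 6, 8, 10, 11, 13, 13, 13, 14, 14, 18, 19]
Mean = 141/12 = 47/4
Median = 13
Freq: {8: 1, 18: 1, 6: 1, 13: 3, 14: 2, 19: 1, 11: 1, 2: 1, 10: 1}
Mode: [13]

Mean=47/4, Median=13, Mode=13


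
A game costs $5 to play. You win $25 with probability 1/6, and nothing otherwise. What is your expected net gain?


E[gain] = (25-5)×1/6 + (-5)×5/6
= 10/3 - 25/6 = -5/6

Expected net gain = $-5/6 ≈ $-0.83


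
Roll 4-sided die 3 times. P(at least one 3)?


P(no 3)^3 = (3/4)^3 = 27/64
P(≥1) = 1 - 27/64 = 37/64

P = 37/64 ≈ 57.81%


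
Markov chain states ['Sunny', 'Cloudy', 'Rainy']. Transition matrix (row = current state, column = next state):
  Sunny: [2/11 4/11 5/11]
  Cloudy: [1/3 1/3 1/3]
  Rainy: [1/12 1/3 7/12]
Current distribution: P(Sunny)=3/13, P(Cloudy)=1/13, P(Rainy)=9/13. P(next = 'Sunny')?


P(next=Sunny) = Σᵢ P(now=i)×P(i→Sunny)
= 3/13×2/11 + 1/13×1/3 + 9/13×1/12
= 6/143 + 1/39 + 3/52 = 215/1716

P = 215/1716 ≈ 0.1253


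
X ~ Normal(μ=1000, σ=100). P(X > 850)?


z = (850-1000)/100 = -1.5
P(X > 850) = 1 - P(Z ≤ -1.5) = 1 - 0.0668 = 0.9332

P(X > 850) ≈ 0.9332


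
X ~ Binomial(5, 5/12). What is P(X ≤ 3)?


P(X ≤ 3) = Σ P(X=i) for i=0..3
P(X=0) = 16807/248832
P(X=1) = 60025/248832
P(X=2) = 42875/124416
P(X=3) = 30625/124416
Sum = 27979/31104

P(X ≤ 3) = 27979/31104 ≈ 89.95%


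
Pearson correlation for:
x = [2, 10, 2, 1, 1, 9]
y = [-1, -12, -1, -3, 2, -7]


n=6, Σx=25, Σy=-22, Σxy=-188, Σx²=191, Σy²=208
r = (6×(-188) - 25×(-22))/√((6×191 - 25²)(6×208 - (-22)²))
= -578/√(521×764) = -578/√398044 ≈ -578/630.9073 ≈ -0.9161

r ≈ -0.9161


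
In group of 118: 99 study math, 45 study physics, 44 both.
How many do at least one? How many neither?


|A∪B| = 99+45-44 = 100
Neither = 118-100 = 18

At least one: 100; Neither: 18


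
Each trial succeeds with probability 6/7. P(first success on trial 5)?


Geometric: P(X=5) = (1-p)^(k-1)×p = (1/7)^4×6/7 = 6/16807

P(X=5) = 6/16807 ≈ 0.04%


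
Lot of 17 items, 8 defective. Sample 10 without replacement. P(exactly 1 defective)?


Hypergeometric: C(8,1)×C(9,9)/C(17,10)
= 8×1/19448 = 1/2431

P(X=1) = 1/2431 ≈ 0.04%


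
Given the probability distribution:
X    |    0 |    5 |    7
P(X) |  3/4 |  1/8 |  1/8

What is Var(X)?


E[X] = 3/2
E[X²] = 37/4
Var(X) = E[X²] - (E[X])² = 37/4 - 9/4 = 7

Var(X) = 7 ≈ 7.0000


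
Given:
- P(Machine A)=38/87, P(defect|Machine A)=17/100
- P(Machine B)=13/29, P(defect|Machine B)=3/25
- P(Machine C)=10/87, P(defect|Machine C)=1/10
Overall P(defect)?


P(B) = Σ P(B|Aᵢ)×P(Aᵢ)
  17/100×38/87 = 323/4350
  3/25×13/29 = 39/725
  1/10×10/87 = 1/87
Sum = 607/4350

P(defect) = 607/4350 ≈ 13.95%


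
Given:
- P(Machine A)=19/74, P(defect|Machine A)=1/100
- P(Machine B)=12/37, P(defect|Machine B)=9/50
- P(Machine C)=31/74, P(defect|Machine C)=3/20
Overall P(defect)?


P(B) = Σ P(B|Aᵢ)×P(Aᵢ)
  1/100×19/74 = 19/7400
  9/50×12/37 = 54/925
  3/20×31/74 = 93/1480
Sum = 229/1850

P(defect) = 229/1850 ≈ 12.38%


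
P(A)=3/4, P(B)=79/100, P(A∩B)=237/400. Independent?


P(A)×P(B) = 237/400
P(A∩B) = 237/400
Equal ✓ → Independent

Yes, independent


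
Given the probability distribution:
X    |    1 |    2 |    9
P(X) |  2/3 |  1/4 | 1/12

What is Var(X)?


E[X] = 23/12
E[X²] = 101/12
Var(X) = E[X²] - (E[X])² = 101/12 - 529/144 = 683/144

Var(X) = 683/144 ≈ 4.7431


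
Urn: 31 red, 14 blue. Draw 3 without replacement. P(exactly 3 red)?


Hypergeometric: C(31,3)×C(14,0)/C(45,3)
= 4495×1/14190 = 899/2838

P(X=3) = 899/2838 ≈ 31.68%


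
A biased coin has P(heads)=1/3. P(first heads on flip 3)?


Geometric: P(X=3) = (1-p)^(k-1)×p = (2/3)^2×1/3 = 4/27

P(X=3) = 4/27 ≈ 14.81%


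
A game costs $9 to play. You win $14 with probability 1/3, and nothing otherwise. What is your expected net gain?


E[gain] = (14-9)×1/3 + (-9)×2/3
= 5/3 - 6 = -13/3

Expected net gain = $-13/3 ≈ $-4.33


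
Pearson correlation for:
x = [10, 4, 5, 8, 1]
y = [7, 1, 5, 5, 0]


n=5, Σx=28, Σy=18, Σxy=139, Σx²=206, Σy²=100
r = (5×139 - 28×18)/√((5×206 - 28²)(5×100 - 18²))
= 191/√(246×176) = 191/√43296 ≈ 191/208.0769 ≈ 0.9179

r ≈ 0.9179


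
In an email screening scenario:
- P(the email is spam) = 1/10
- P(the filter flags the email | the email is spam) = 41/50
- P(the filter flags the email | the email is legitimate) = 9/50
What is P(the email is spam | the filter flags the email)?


Using Bayes' theorem:
P(A|B) = P(B|A)·P(A) / P(B)

P(the filter flags the email) = 41/50 × 1/10 + 9/50 × 9/10
= 41/500 + 81/500 = 61/250

P(the email is spam|the filter flags the email) = (41/500) / (61/250) = 41/122

P(the email is spam|the filter flags the email) = 41/122 ≈ 33.61%


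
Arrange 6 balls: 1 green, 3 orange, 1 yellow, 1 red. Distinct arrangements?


6!/(1!×3!×1!×1!) = 120

120


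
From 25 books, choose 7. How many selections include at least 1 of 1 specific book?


Complement: C(25,7) - C(24,7) = 480700 - 346104 = 134596

134596


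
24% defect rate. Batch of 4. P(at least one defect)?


P(all good) = (19/25)^4 = 130321/390625
P(≥1 defect) = 260304/390625

P = 260304/390625 ≈ 66.64%


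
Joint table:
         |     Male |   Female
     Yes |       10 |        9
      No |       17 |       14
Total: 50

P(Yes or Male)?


P(Yes∨Male) = P(Yes) + P(Male) - P(Yes∧Male)
= (19 + 27 - 10)/50 = 36/50 = 18/25

P = 18/25 ≈ 72.00%
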